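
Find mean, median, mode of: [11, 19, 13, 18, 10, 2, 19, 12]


Sorted: [2, 10, 11, 12, 13, 18, 19, 19]
Mean = 104/8 = 13
Median = 25/2
Freq: {11: 1, 19: 2, 13: 1, 18: 1, 10: 1, 2: 1, 12: 1}
Mode: [19]

Mean=13, Median=25/2, Mode=19


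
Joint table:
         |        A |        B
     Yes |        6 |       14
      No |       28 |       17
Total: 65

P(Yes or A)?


P(Yes∨A) = P(Yes) + P(A) - P(Yes∧A)
= (20 + 34 - 6)/65 = 48/65

P = 48/65 ≈ 73.85%


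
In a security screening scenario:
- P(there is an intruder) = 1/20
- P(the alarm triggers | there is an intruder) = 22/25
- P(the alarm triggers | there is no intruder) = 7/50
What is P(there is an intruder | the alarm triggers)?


Using Bayes' theorem:
P(A|B) = P(B|A)·P(A) / P(B)

P(the alarm triggers) = 22/25 × 1/20 + 7/50 × 19/20
= 11/250 + 133/1000 = 177/1000

P(there is an intruder|the alarm triggers) = (11/250) / (177/1000) = 44/177

P(there is an intruder|the alarm triggers) = 44/177 ≈ 24.86%


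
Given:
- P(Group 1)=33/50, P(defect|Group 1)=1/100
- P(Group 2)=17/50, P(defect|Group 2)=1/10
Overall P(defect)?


P(B) = Σ P(B|Aᵢ)×P(Aᵢ)
  1/100×33/50 = 33/5000
  1/10×17/50 = 17/500
Sum = 203/5000

P(defect) = 203/5000 ≈ 4.06%


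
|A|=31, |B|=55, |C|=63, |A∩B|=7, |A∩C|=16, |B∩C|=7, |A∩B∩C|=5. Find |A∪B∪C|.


|A∪B∪C| = 31+55+63-7-16-7+5 = 124

|A∪B∪C| = 124


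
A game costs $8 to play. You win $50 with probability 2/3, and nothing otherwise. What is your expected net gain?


E[gain] = (50-8)×2/3 + (-8)×1/3
= 28 - 8/3 = 76/3

Expected net gain = $76/3 ≈ $25.33


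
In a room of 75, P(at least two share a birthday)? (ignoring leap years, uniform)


P(all different) = Π(365-i)/365 for i=0..74
= 0.000280
P(match) = 1 - 0.000280 = 0.999720

P ≈ 0.9997 ≈ 99.97%


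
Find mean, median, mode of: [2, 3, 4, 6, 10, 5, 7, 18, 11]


Sorted: [2, 3, 4, 5, 6, 7, 10, 11, 18]
Mean = 66/9 = 22/3
Median = 6
Freq: {2: 1, 3: 1, 4: 1, 6: 1, 10: 1, 5: 1, 7: 1, 18: 1, 11: 1}
Mode: No mode

Mean=22/3, Median=6, Mode=No mode


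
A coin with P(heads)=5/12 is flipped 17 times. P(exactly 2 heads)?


Binomial: P(X=2) = C(17,2)×p^2×(1-p)^15
= 136 × 25/144 × 4747561509943/15407021574586368 = 2017713641725775/277326388342554624

P(X=2) = 2017713641725775/277326388342554624 ≈ 0.73%


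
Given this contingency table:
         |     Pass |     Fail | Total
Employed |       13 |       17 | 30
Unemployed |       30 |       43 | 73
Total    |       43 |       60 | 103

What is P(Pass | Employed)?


P(Pass | Employed) = 13/(13+17) = 13/30

P(Pass|Employed) = 13/30 ≈ 43.33%


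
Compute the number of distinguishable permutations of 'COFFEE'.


Letters: 6, freq: {'C': 1, 'O': 1, 'F': 2, 'E': 2}
6!/(1!×1!×2!×2!) = 720/4 = 180

180


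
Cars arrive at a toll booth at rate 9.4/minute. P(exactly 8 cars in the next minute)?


Poisson(λ=9.4): P(X=8) = e^(-λ)×λ^k/k!
= e^(-9.4) × 9.4^8 / 8!
≈ 8.272406556e-05 × 60956893.8541 / 40320 ≈ 0.125065

P(X=8) ≈ 0.125065 ≈ 12.51%


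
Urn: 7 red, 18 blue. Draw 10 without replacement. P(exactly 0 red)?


Hypergeometric: C(7,0)×C(18,10)/C(25,10)
= 1×43758/3268760 = 117/8740

P(X=0) = 117/8740 ≈ 1.34%


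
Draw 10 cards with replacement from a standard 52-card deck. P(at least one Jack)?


P(not a Jack) = 48/52 = 12/13
P(none in 10 draws) = (12/13)^10 = 61917364224/137858491849
P(≥1 Jack) = 1 - 61917364224/137858491849 = 75941127625/137858491849

P = 75941127625/137858491849 ≈ 55.09%


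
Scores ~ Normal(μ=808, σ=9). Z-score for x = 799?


z = (x - μ)/σ = (799 - 808)/9 = -1.0

z = -1.0


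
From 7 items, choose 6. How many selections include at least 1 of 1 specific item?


Complement: C(7,6) - C(6,6) = 7 - 1 = 6

6


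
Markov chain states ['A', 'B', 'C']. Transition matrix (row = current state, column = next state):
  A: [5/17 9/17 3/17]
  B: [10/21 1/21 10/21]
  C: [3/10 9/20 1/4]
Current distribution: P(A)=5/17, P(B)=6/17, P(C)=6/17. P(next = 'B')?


P(next=B) = Σᵢ P(now=i)×P(i→B)
= 5/17×9/17 + 6/17×1/21 + 6/17×9/20
= 45/289 + 2/119 + 27/170 = 6703/20230

P = 6703/20230 ≈ 0.3313


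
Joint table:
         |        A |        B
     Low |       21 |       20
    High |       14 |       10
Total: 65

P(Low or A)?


P(Low∨A) = P(Low) + P(A) - P(Low∧A)
= (41 + 35 - 21)/65 = 55/65 = 11/13

P = 11/13 ≈ 84.62%


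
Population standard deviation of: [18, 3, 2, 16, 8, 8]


Mean = 55/6
  (18-55/6)²=2809/36
  (3-55/6)²=1369/36
  (2-55/6)²=1849/36
  (16-55/6)²=1681/36
  (8-55/6)²=49/36
  (8-55/6)²=49/36
Σ(x-μ)² = 1301/6
σ² = (1301/6)/6 = 1301/36

σ = √(1301/36) ≈ 6.0116


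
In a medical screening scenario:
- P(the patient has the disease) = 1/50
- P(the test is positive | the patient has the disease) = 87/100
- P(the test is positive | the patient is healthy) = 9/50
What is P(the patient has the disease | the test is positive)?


Using Bayes' theorem:
P(A|B) = P(B|A)·P(A) / P(B)

P(the test is positive) = 87/100 × 1/50 + 9/50 × 49/50
= 87/5000 + 441/2500 = 969/5000

P(the patient has the disease|the test is positive) = (87/5000) / (969/5000) = 29/323

P(the patient has the disease|the test is positive) = 29/323 ≈ 8.98%


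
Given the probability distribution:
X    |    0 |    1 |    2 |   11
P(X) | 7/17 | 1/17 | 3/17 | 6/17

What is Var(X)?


E[X] = 73/17
E[X²] = 739/17
Var(X) = E[X²] - (E[X])² = 739/17 - 5329/289 = 7234/289

Var(X) = 7234/289 ≈ 25.0311


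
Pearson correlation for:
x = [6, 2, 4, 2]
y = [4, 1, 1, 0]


n=4, Σx=14, Σy=6, Σxy=30, Σx²=60, Σy²=18
r = (4×30 - 14×6)/√((4×60 - 14²)(4×18 - 6²))
= 36/√(44×36) = 36/√1584 ≈ 36/39.7995 ≈ 0.9045

r ≈ 0.9045


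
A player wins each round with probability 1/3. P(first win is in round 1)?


Geometric: P(X=1) = (1-p)^(k-1)×p = (2/3)^0×1/3 = 1/3

P(X=1) = 1/3 ≈ 33.33%


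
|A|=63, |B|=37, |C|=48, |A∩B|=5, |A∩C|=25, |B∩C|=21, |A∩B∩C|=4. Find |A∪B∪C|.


|A∪B∪C| = 63+37+48-5-25-21+4 = 101

|A∪B∪C| = 101


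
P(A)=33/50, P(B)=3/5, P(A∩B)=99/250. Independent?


P(A)×P(B) = 99/250
P(A∩B) = 99/250
Equal ✓ → Independent

Yes, independent


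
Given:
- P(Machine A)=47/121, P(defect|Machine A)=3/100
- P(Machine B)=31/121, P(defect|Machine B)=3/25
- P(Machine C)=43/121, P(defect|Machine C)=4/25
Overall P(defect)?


P(B) = Σ P(B|Aᵢ)×P(Aᵢ)
  3/100×47/121 = 141/12100
  3/25×31/121 = 93/3025
  4/25×43/121 = 172/3025
Sum = 1201/12100

P(defect) = 1201/12100 ≈ 9.93%


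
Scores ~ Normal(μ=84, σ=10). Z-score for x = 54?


z = (x - μ)/σ = (54 - 84)/10 = -3.0

z = -3.0


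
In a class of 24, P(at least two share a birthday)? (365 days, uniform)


P(all different) = Π(365-i)/365 for i=0..23
= 0.461656
P(match) = 1 - 0.461656 = 0.538344

P ≈ 0.5383 ≈ 53.83%


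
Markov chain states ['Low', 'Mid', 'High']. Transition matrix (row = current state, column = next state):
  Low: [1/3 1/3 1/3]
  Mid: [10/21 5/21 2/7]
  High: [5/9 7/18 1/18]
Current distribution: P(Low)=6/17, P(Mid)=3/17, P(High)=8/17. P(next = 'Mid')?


P(next=Mid) = Σᵢ P(now=i)×P(i→Mid)
= 6/17×1/3 + 3/17×5/21 + 8/17×7/18
= 2/17 + 5/119 + 28/153 = 367/1071

P = 367/1071 ≈ 0.3427


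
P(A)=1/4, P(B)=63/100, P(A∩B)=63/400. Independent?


P(A)×P(B) = 63/400
P(A∩B) = 63/400
Equal ✓ → Independent

Yes, independent


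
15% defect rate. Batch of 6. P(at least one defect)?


P(all good) = (17/20)^6 = 24137569/64000000
P(≥1 defect) = 39862431/64000000

P = 39862431/64000000 ≈ 62.29%


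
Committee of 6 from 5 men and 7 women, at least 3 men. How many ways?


Count by #men:
  3M,3W: C(5,3)×C(7,3)=350
  4M,2W: C(5,4)×C(7,2)=105
  5M,1W: C(5,5)×C(7,1)=7
Total = 462

462


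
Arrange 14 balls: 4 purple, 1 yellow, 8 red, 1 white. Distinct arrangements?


14!/(4!×1!×8!×1!) = 90090

90090


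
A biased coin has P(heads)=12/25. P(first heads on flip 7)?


Geometric: P(X=7) = (1-p)^(k-1)×p = (13/25)^6×12/25 = 57921708/6103515625

P(X=7) = 57921708/6103515625 ≈ 0.95%


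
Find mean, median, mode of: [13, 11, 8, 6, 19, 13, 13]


Sorted: [6, 8, 11, 13, 13, 13, 19]
Mean = 83/7
Median = 13
Freq: {13: 3, 11: 1, 8: 1, 6: 1, 19: 1}
Mode: [13]

Mean=83/7, Median=13, Mode=13


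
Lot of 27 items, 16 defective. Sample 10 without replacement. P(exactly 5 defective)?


Hypergeometric: C(16,5)×C(11,5)/C(27,10)
= 4368×462/8436285 = 1568/6555

P(X=5) = 1568/6555 ≈ 23.92%


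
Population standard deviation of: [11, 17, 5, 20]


Mean = 53/4
  (11-53/4)²=81/16
  (17-53/4)²=225/16
  (5-53/4)²=1089/16
  (20-53/4)²=729/16
Σ(x-μ)² = 531/4
σ² = (531/4)/4 = 531/16

σ = √(531/16) ≈ 5.7609


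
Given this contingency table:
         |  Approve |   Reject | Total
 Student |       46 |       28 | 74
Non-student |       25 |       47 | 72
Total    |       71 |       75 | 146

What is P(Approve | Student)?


P(Approve | Student) = 46/(46+28) = 46/74 = 23/37

P(Approve|Student) = 23/37 ≈ 62.16%


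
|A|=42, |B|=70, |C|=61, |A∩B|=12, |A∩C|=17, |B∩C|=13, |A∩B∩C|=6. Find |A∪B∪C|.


|A∪B∪C| = 42+70+61-12-17-13+6 = 137

|A∪B∪C| = 137


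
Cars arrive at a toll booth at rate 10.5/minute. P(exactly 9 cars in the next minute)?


Poisson(λ=10.5): P(X=9) = e^(-λ)×λ^k/k!
= e^(-10.5) × 10.5^9 / 9!
≈ 2.753644935e-05 × 1551328215.98 / 362880 ≈ 0.117720

P(X=9) ≈ 0.117720 ≈ 11.77%


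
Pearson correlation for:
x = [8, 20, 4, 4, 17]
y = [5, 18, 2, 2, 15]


n=5, Σx=53, Σy=42, Σxy=671, Σx²=785, Σy²=582
r = (5×671 - 53×42)/√((5×785 - 53²)(5×582 - 42²))
= 1129/√(1116×1146) = 1129/√1278936 ≈ 1129/1130.9005 ≈ 0.9983

r ≈ 0.9983


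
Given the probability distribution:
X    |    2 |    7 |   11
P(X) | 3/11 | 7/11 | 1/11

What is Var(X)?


E[X] = 6
E[X²] = 476/11
Var(X) = E[X²] - (E[X])² = 476/11 - 36 = 80/11

Var(X) = 80/11 ≈ 7.2727


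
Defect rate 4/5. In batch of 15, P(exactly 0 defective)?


Binomial: P(X=0) = C(15,0)×p^0×(1-p)^15
= 1 × 1 × 1/30517578125 = 1/30517578125

P(X=0) = 1/30517578125 ≈ 0.00%


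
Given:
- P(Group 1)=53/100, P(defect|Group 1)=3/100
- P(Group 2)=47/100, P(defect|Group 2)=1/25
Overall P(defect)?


P(B) = Σ P(B|Aᵢ)×P(Aᵢ)
  3/100×53/100 = 159/10000
  1/25×47/100 = 47/2500
Sum = 347/10000

P(defect) = 347/10000 ≈ 3.47%


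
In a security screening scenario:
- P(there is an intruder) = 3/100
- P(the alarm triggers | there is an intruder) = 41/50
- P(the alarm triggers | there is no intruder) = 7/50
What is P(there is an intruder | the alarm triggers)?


Using Bayes' theorem:
P(A|B) = P(B|A)·P(A) / P(B)

P(the alarm triggers) = 41/50 × 3/100 + 7/50 × 97/100
= 123/5000 + 679/5000 = 401/2500

P(there is an intruder|the alarm triggers) = (123/5000) / (401/2500) = 123/802

P(there is an intruder|the alarm triggers) = 123/802 ≈ 15.34%


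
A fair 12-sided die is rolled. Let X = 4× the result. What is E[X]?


E[die] = (1+12)/2 = 13/2
E[X] = 4 × 13/2 = 26

E[X] = 26


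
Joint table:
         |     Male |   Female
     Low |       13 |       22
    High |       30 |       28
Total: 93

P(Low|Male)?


P(Low|Male) = 13/(13+30) = 13/43

P = 13/43 ≈ 30.23%


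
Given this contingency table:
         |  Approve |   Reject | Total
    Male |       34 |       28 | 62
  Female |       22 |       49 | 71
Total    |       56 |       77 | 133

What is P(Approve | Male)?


P(Approve | Male) = 34/(34+28) = 34/62 = 17/31

P(Approve|Male) = 17/31 ≈ 54.84%


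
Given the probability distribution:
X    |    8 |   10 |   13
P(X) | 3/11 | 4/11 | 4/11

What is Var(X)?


E[X] = 116/11
E[X²] = 1268/11
Var(X) = E[X²] - (E[X])² = 1268/11 - 13456/121 = 492/121

Var(X) = 492/121 ≈ 4.0661


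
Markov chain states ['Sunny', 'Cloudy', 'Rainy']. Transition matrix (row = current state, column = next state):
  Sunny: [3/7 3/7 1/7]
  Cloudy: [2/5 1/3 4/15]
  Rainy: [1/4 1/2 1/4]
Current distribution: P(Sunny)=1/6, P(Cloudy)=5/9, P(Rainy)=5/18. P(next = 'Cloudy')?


P(next=Cloudy) = Σᵢ P(now=i)×P(i→Cloudy)
= 1/6×3/7 + 5/9×1/3 + 5/18×1/2
= 1/14 + 5/27 + 5/36 = 299/756

P = 299/756 ≈ 0.3955


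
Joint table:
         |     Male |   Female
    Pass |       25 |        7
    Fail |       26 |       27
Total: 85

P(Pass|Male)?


P(Pass|Male) = 25/(25+26) = 25/51

P = 25/51 ≈ 49.02%


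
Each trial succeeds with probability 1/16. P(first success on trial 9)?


Geometric: P(X=9) = (1-p)^(k-1)×p = (15/16)^8×1/16 = 2562890625/68719476736

P(X=9) = 2562890625/68719476736 ≈ 3.73%


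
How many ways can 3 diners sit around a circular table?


Circular arrangements of 3 distinct objects: fix one position to break rotational symmetry.
(n-1)! = 2! = 2

2


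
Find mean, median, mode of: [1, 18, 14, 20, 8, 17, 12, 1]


Sorted: [1, 1, 8, 12, 14, 17, 18, 20]
Mean = 91/8
Median = 13
Freq: {1: 2, 18: 1, 14: 1, 20: 1, 8: 1, 17: 1, 12: 1}
Mode: [1]

Mean=91/8, Median=13, Mode=1


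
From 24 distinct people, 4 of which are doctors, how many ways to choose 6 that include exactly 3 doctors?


Choose 3 of the 4 doctors and 3 of the other 20 people:
C(4,3)×C(20,3) = 4×1140 = 4560

4560


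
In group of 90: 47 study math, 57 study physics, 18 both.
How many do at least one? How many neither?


|A∪B| = 47+57-18 = 86
Neither = 90-86 = 4

At least one: 86; Neither: 4


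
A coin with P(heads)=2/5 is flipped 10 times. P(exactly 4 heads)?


Binomial: P(X=4) = C(10,4)×p^4×(1-p)^6
= 210 × 16/625 × 729/15625 = 489888/1953125

P(X=4) = 489888/1953125 ≈ 25.08%


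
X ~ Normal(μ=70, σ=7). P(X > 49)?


z = (49-70)/7 = -3.0
P(X > 49) = 1 - P(Z ≤ -3.0) = 1 - 0.0013 = 0.9987

P(X > 49) ≈ 0.9987


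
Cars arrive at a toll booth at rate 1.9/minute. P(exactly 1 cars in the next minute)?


Poisson(λ=1.9): P(X=1) = e^(-λ)×λ^k/k!
= e^(-1.9) × 1.9^1 / 1!
≈ 0.1495686192 × 1.9 / 1 ≈ 0.284180

P(X=1) ≈ 0.284180 ≈ 28.42%


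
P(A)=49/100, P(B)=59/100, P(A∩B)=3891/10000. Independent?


P(A)×P(B) = 2891/10000
P(A∩B) = 3891/10000
Not equal → NOT independent

No, not independent


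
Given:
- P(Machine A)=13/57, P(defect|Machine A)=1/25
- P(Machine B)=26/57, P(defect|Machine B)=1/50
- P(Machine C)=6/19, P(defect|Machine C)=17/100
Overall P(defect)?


P(B) = Σ P(B|Aᵢ)×P(Aᵢ)
  1/25×13/57 = 13/1425
  1/50×26/57 = 13/1425
  17/100×6/19 = 51/950
Sum = 41/570

P(defect) = 41/570 ≈ 7.19%


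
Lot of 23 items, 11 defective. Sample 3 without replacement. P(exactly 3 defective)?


Hypergeometric: C(11,3)×C(12,0)/C(23,3)
= 165×1/1771 = 15/161

P(X=3) = 15/161 ≈ 9.32%


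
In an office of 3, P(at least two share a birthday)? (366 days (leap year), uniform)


P(all different) = Π(366-i)/366 for i=0..2
= 0.991818
P(match) = 1 - 0.991818 = 0.008182

P ≈ 0.0082 ≈ 0.82%


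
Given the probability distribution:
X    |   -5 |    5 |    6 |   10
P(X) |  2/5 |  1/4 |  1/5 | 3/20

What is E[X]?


E[X] = Σ x·P(X=x)
= (-5)×(2/5) + (5)×(1/4) + (6)×(1/5) + (10)×(3/20)
= 39/20

E[X] = 39/20


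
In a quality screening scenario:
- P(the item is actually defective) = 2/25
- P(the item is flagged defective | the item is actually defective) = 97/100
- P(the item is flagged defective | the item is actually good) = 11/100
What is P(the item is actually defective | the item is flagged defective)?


Using Bayes' theorem:
P(A|B) = P(B|A)·P(A) / P(B)

P(the item is flagged defective) = 97/100 × 2/25 + 11/100 × 23/25
= 97/1250 + 253/2500 = 447/2500

P(the item is actually defective|the item is flagged defective) = (97/1250) / (447/2500) = 194/447

P(the item is actually defective|the item is flagged defective) = 194/447 ≈ 43.40%


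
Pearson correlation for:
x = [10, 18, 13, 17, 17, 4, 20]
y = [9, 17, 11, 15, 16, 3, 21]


n=7, Σx=99, Σy=92, Σxy=1498, Σx²=1587, Σy²=1422
r = (7×1498 - 99×92)/√((7×1587 - 99²)(7×1422 - 92²))
= 1378/√(1308×1490) = 1378/√1948920 ≈ 1378/1396.0372 ≈ 0.9871

r ≈ 0.9871


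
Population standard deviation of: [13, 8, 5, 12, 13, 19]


Mean = 70/6 = 35/3
  (13-35/3)²=16/9
  (8-35/3)²=121/9
  (5-35/3)²=400/9
  (12-35/3)²=1/9
  (13-35/3)²=16/9
  (19-35/3)²=484/9
Σ(x-μ)² = 346/3
σ² = (346/3)/6 = 173/9

σ = √(173/9) ≈ 4.3843


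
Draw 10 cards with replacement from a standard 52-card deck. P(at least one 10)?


P(not a 10) = 48/52 = 12/13
P(none in 10 draws) = (12/13)^10 = 61917364224/137858491849
P(≥1 10) = 1 - 61917364224/137858491849 = 75941127625/137858491849

P = 75941127625/137858491849 ≈ 55.09%


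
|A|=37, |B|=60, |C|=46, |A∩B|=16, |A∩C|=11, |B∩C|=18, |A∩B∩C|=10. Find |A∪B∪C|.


|A∪B∪C| = 37+60+46-16-11-18+10 = 108

|A∪B∪C| = 108


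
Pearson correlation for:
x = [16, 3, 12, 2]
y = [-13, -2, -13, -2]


n=4, Σx=33, Σy=-30, Σxy=-374, Σx²=413, Σy²=346
r = (4×(-374) - 33×(-30))/√((4×413 - 33²)(4×346 - (-30)²))
= -506/√(563×484) = -506/√272492 ≈ -506/522.0077 ≈ -0.9693

r ≈ -0.9693


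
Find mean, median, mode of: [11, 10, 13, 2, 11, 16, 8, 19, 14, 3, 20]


Sorted: [2, 3, 8, 10, 11, 11, 13, 14, 16, 19, 20]
Mean = 127/11
Median = 11
Freq: {11: 2, 10: 1, 13: 1, 2: 1, 16: 1, 8: 1, 19: 1, 14: 1, 3: 1, 20: 1}
Mode: [11]

Mean=127/11, Median=11, Mode=11


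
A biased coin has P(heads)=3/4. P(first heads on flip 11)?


Geometric: P(X=11) = (1-p)^(k-1)×p = (1/4)^10×3/4 = 3/4194304

P(X=11) = 3/4194304 ≈ 0.00%


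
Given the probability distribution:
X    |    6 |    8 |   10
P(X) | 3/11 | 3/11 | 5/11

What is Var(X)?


E[X] = 92/11
E[X²] = 800/11
Var(X) = E[X²] - (E[X])² = 800/11 - 8464/121 = 336/121

Var(X) = 336/121 ≈ 2.7769


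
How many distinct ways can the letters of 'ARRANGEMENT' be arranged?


Letters: 11, freq: {'A': 2, 'R': 2, 'N': 2, 'G': 1, 'E': 2, 'M': 1, 'T': 1}
11!/(2!×2!×2!×1!×2!×1!×1!) = 39916800/16 = 2494800

2494800


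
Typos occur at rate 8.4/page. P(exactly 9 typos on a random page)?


Poisson(λ=8.4): P(X=9) = e^(-λ)×λ^k/k!
= e^(-8.4) × 8.4^9 / 9!
≈ 0.0002248673242 × 208215748.531 / 362880 ≈ 0.129026

P(X=9) ≈ 0.129026 ≈ 12.90%


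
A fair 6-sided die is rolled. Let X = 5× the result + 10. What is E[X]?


E[die] = (1+6)/2 = 7/2
E[X] = 5×7/2 + 10 = 55/2

E[X] = 55/2


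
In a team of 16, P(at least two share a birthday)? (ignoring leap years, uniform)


P(all different) = Π(365-i)/365 for i=0..15
= 0.716396
P(match) = 1 - 0.716396 = 0.283604

P ≈ 0.2836 ≈ 28.36%


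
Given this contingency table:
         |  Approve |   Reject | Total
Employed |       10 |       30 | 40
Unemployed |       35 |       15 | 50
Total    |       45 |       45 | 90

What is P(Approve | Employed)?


P(Approve | Employed) = 10/(10+30) = 10/40 = 1/4

P(Approve|Employed) = 1/4 ≈ 25.00%


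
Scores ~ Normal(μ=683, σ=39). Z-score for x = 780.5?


z = (x - μ)/σ = (780.5 - 683)/39 = 2.5

z = 2.5


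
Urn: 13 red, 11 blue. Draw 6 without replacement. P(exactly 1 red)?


Hypergeometric: C(13,1)×C(11,5)/C(24,6)
= 13×462/134596 = 39/874

P(X=1) = 39/874 ≈ 4.46%


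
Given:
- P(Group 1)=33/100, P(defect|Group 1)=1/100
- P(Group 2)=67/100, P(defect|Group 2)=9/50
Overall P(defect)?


P(B) = Σ P(B|Aᵢ)×P(Aᵢ)
  1/100×33/100 = 33/10000
  9/50×67/100 = 603/5000
Sum = 1239/10000

P(defect) = 1239/10000 ≈ 12.39%


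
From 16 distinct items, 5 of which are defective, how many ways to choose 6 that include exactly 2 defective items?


Choose 2 of the 5 defective items and 4 of the other 11 items:
C(5,2)×C(11,4) = 10×330 = 3300

3300


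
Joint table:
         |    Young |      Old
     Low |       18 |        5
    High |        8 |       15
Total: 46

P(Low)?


P(Low) = (18+5)/46 = 23/46 = 1/2

P(Low) = 1/2 ≈ 50.00%


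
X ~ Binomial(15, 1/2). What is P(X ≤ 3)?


P(X ≤ 3) = Σ P(X=i) for i=0..3
P(X=0) = 1/32768
P(X=1) = 15/32768
P(X=2) = 105/32768
P(X=3) = 455/32768
Sum = 9/512

P(X ≤ 3) = 9/512 ≈ 1.76%


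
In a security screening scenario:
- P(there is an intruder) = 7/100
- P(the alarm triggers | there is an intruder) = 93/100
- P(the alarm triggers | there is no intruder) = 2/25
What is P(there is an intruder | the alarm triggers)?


Using Bayes' theorem:
P(A|B) = P(B|A)·P(A) / P(B)

P(the alarm triggers) = 93/100 × 7/100 + 2/25 × 93/100
= 651/10000 + 93/1250 = 279/2000

P(there is an intruder|the alarm triggers) = (651/10000) / (279/2000) = 7/15

P(there is an intruder|the alarm triggers) = 7/15 ≈ 46.67%


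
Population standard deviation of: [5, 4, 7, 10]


Mean = 26/4 = 13/2
  (5-13/2)²=9/4
  (4-13/2)²=25/4
  (7-13/2)²=1/4
  (10-13/2)²=49/4
Σ(x-μ)² = 21
σ² = 21/4

σ = √(21/4) ≈ 2.2913


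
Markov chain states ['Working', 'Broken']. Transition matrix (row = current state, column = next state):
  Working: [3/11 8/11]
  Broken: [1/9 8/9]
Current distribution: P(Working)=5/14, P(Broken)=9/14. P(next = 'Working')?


P(next=Working) = Σᵢ P(now=i)×P(i→Working)
= 5/14×3/11 + 9/14×1/9
= 15/154 + 1/14 = 13/77

P = 13/77 ≈ 0.1688


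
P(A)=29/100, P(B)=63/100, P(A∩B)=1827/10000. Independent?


P(A)×P(B) = 1827/10000
P(A∩B) = 1827/10000
Equal ✓ → Independent

Yes, independent


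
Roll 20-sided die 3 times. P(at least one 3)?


P(no 3)^3 = (19/20)^3 = 6859/8000
P(≥1) = 1 - 6859/8000 = 1141/8000

P = 1141/8000 ≈ 14.26%


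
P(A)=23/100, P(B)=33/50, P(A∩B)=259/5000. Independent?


P(A)×P(B) = 759/5000
P(A∩B) = 259/5000
Not equal → NOT independent

No, not independent


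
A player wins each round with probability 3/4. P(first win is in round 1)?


Geometric: P(X=1) = (1-p)^(k-1)×p = (1/4)^0×3/4 = 3/4

P(X=1) = 3/4 ≈ 75.00%


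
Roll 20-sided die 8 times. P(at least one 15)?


P(no 15)^8 = (19/20)^8 = 16983563041/25600000000
P(≥1) = 1 - 16983563041/25600000000 = 8616436959/25600000000

P = 8616436959/25600000000 ≈ 33.66%


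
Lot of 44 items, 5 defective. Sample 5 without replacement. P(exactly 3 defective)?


Hypergeometric: C(5,3)×C(39,2)/C(44,5)
= 10×741/1086008 = 3705/543004

P(X=3) = 3705/543004 ≈ 0.68%


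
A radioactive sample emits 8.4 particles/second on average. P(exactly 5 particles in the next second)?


Poisson(λ=8.4): P(X=5) = e^(-λ)×λ^k/k!
= e^(-8.4) × 8.4^5 / 5!
≈ 0.0002248673242 × 41821.19424 / 120 ≈ 0.078369

P(X=5) ≈ 0.078369 ≈ 7.84%


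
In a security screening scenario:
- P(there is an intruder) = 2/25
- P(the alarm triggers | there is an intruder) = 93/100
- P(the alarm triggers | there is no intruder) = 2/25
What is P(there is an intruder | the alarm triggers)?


Using Bayes' theorem:
P(A|B) = P(B|A)·P(A) / P(B)

P(the alarm triggers) = 93/100 × 2/25 + 2/25 × 23/25
= 93/1250 + 46/625 = 37/250

P(there is an intruder|the alarm triggers) = (93/1250) / (37/250) = 93/185

P(there is an intruder|the alarm triggers) = 93/185 ≈ 50.27%


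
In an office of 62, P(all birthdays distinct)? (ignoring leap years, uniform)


P(all different) = Π(365-i)/365 for i=0..61
= (365/365)×(364/365)×...×(304/365)
= 0.004090

P ≈ 0.0041 ≈ 0.41%


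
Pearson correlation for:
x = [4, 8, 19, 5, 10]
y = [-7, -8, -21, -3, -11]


n=5, Σx=46, Σy=-50, Σxy=-616, Σx²=566, Σy²=684
r = (5×(-616) - 46×(-50))/√((5×566 - 46²)(5×684 - (-50)²))
= -780/√(714×920) = -780/√656880 ≈ -780/810.4813 ≈ -0.9624

r ≈ -0.9624


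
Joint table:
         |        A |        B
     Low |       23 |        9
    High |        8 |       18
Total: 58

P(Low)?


P(Low) = (23+9)/58 = 32/58 = 16/29

P(Low) = 16/29 ≈ 55.17%


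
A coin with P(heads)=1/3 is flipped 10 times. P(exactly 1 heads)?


Binomial: P(X=1) = C(10,1)×p^1×(1-p)^9
= 10 × 1/3 × 512/19683 = 5120/59049

P(X=1) = 5120/59049 ≈ 8.67%


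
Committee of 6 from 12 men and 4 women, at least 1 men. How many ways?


Count by #men:
  2M,4W: C(12,2)×C(4,4)=66
  3M,3W: C(12,3)×C(4,3)=880
  4M,2W: C(12,4)×C(4,2)=2970
  5M,1W: C(12,5)×C(4,1)=3168
  6M,0W: C(12,6)×C(4,0)=924
Total = 8008

8008


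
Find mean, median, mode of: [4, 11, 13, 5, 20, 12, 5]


Sorted: [4, 5, 5, 11, 12, 13, 20]
Mean = 70/7 = 10
Median = 11
Freq: {4: 1, 11: 1, 13: 1, 5: 2, 20: 1, 12: 1}
Mode: [5]

Mean=10, Median=11, Mode=5


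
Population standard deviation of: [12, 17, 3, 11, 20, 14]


Mean = 77/6
  (12-77/6)²=25/36
  (17-77/6)²=625/36
  (3-77/6)²=3481/36
  (11-77/6)²=121/36
  (20-77/6)²=1849/36
  (14-77/6)²=49/36
Σ(x-μ)² = 1025/6
σ² = (1025/6)/6 = 1025/36

σ = √(1025/36) ≈ 5.3359


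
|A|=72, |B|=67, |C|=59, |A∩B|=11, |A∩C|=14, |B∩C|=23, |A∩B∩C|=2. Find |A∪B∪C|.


|A∪B∪C| = 72+67+59-11-14-23+2 = 152

|A∪B∪C| = 152


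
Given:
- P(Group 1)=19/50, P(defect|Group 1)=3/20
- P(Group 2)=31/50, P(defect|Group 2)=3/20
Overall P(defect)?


P(B) = Σ P(B|Aᵢ)×P(Aᵢ)
  3/20×19/50 = 57/1000
  3/20×31/50 = 93/1000
Sum = 3/20

P(defect) = 3/20 ≈ 15.00%


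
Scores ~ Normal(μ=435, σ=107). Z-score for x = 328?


z = (x - μ)/σ = (328 - 435)/107 = -1.0

z = -1.0


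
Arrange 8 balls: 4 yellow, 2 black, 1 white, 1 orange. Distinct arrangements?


8!/(4!×2!×1!×1!) = 840

840


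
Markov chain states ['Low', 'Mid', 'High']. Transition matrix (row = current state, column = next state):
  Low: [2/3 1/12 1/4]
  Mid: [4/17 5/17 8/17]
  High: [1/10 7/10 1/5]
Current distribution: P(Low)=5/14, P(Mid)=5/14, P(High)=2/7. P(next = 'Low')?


P(next=Low) = Σᵢ P(now=i)×P(i→Low)
= 5/14×2/3 + 5/14×4/17 + 2/7×1/10
= 5/21 + 10/119 + 1/35 = 626/1785

P = 626/1785 ≈ 0.3507


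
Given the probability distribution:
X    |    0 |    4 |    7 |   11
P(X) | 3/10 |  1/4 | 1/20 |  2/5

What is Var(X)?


E[X] = 23/4
E[X²] = 1097/20
Var(X) = E[X²] - (E[X])² = 1097/20 - 529/16 = 1743/80

Var(X) = 1743/80 ≈ 21.7875


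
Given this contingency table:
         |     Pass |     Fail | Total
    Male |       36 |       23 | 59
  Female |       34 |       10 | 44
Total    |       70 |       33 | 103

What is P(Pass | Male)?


P(Pass | Male) = 36/(36+23) = 36/59

P(Pass|Male) = 36/59 ≈ 61.02%


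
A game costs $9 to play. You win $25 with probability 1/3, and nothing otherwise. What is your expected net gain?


E[gain] = (25-9)×1/3 + (-9)×2/3
= 16/3 - 6 = -2/3

Expected net gain = $-2/3 ≈ $-0.67


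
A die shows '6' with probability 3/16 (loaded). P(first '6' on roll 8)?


Geometric: P(X=8) = (1-p)^(k-1)×p = (13/16)^7×3/16 = 188245551/4294967296

P(X=8) = 188245551/4294967296 ≈ 4.38%


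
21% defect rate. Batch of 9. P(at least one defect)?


P(all good) = (79/100)^9 = 119851595982618319/1000000000000000000
P(≥1 defect) = 880148404017381681/1000000000000000000

P = 880148404017381681/1000000000000000000 ≈ 88.01%


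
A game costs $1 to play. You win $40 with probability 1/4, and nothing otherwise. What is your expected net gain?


E[gain] = (40-1)×1/4 + (-1)×3/4
= 39/4 - 3/4 = 9

Expected net gain = $9 ≈ $9.00


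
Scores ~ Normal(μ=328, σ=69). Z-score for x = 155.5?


z = (x - μ)/σ = (155.5 - 328)/69 = -2.5

z = -2.5


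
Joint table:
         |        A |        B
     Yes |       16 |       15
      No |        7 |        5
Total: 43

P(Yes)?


P(Yes) = (16+15)/43 = 31/43

P(Yes) = 31/43 ≈ 72.09%


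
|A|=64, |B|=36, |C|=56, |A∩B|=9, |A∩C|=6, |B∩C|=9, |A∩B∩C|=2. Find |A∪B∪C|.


|A∪B∪C| = 64+36+56-9-6-9+2 = 134

|A∪B∪C| = 134


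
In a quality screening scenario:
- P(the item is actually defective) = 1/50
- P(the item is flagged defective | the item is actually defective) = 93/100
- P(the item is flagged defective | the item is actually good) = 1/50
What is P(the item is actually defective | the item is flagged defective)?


Using Bayes' theorem:
P(A|B) = P(B|A)·P(A) / P(B)

P(the item is flagged defective) = 93/100 × 1/50 + 1/50 × 49/50
= 93/5000 + 49/2500 = 191/5000

P(the item is actually defective|the item is flagged defective) = (93/5000) / (191/5000) = 93/191

P(the item is actually defective|the item is flagged defective) = 93/191 ≈ 48.69%


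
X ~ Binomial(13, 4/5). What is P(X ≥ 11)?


P(X ≥ 11) = Σ P(X=i) for i=11..13
P(X=11) = 327155712/1220703125
P(X=12) = 218103808/1220703125
P(X=13) = 67108864/1220703125
Sum = 612368384/1220703125

P(X ≥ 11) = 612368384/1220703125 ≈ 50.17%


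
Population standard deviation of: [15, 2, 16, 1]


Mean = 34/4 = 17/2
  (15-17/2)²=169/4
  (2-17/2)²=169/4
  (16-17/2)²=225/4
  (1-17/2)²=225/4
Σ(x-μ)² = 197
σ² = 197/4

σ = √(197/4) ≈ 7.0178


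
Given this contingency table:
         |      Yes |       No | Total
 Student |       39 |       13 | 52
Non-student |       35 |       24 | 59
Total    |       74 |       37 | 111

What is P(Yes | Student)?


P(Yes | Student) = 39/(39+13) = 39/52 = 3/4

P(Yes|Student) = 3/4 ≈ 75.00%


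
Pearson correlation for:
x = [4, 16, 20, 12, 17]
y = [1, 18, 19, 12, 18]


n=5, Σx=69, Σy=68, Σxy=1122, Σx²=1105, Σy²=1154
r = (5×1122 - 69×68)/√((5×1105 - 69²)(5×1154 - 68²))
= 918/√(764×1146) = 918/√875544 ≈ 918/935.7051 ≈ 0.9811

r ≈ 0.9811


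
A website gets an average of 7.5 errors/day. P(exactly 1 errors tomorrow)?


Poisson(λ=7.5): P(X=1) = e^(-λ)×λ^k/k!
= e^(-7.5) × 7.5^1 / 1!
≈ 0.0005530843701 × 7.5 / 1 ≈ 0.004148

P(X=1) ≈ 0.004148 ≈ 0.41%


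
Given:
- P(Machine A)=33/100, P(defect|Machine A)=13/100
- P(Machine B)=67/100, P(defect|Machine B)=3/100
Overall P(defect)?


P(B) = Σ P(B|Aᵢ)×P(Aᵢ)
  13/100×33/100 = 429/10000
  3/100×67/100 = 201/10000
Sum = 63/1000

P(defect) = 63/1000 ≈ 6.30%


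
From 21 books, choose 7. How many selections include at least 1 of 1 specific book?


Complement: C(21,7) - C(20,7) = 116280 - 77520 = 38760

38760


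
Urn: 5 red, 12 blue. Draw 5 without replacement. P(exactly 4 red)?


Hypergeometric: C(5,4)×C(12,1)/C(17,5)
= 5×12/6188 = 15/1547

P(X=4) = 15/1547 ≈ 0.97%


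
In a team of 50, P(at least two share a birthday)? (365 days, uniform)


P(all different) = Π(365-i)/365 for i=0..49
= 0.029626
P(match) = 1 - 0.029626 = 0.970374

P ≈ 0.9704 ≈ 97.04%


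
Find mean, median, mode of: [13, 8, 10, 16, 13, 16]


Sorted: [8, 10, 13, 13, 16, 16]
Mean = 76/6 = 38/3
Median = 13
Freq: {13: 2, 8: 1, 10: 1, 16: 2}
Mode: [13, 16]

Mean=38/3, Median=13, Mode=[13, 16]


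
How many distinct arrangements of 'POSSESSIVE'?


Letters: 10, freq: {'P': 1, 'O': 1, 'S': 4, 'E': 2, 'I': 1, 'V': 1}
10!/(1!×1!×4!×2!×1!×1!) = 3628800/48 = 75600

75600


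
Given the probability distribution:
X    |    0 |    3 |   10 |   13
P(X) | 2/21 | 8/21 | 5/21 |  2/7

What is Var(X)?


E[X] = 152/21
E[X²] = 1586/21
Var(X) = E[X²] - (E[X])² = 1586/21 - 23104/441 = 10202/441

Var(X) = 10202/441 ≈ 23.1338


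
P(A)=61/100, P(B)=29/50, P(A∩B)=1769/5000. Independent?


P(A)×P(B) = 1769/5000
P(A∩B) = 1769/5000
Equal ✓ → Independent

Yes, independent


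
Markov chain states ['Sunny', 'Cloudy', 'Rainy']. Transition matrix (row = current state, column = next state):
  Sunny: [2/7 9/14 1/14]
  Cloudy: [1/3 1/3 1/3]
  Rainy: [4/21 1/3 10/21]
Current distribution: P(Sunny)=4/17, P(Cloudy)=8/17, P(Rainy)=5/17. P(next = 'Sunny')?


P(next=Sunny) = Σᵢ P(now=i)×P(i→Sunny)
= 4/17×2/7 + 8/17×1/3 + 5/17×4/21
= 8/119 + 8/51 + 20/357 = 100/357

P = 100/357 ≈ 0.2801


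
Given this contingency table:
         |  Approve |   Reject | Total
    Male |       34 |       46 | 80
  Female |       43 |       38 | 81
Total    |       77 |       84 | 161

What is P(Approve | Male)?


P(Approve | Male) = 34/(34+46) = 34/80 = 17/40

P(Approve|Male) = 17/40 ≈ 42.50%


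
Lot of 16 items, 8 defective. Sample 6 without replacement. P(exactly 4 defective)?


Hypergeometric: C(8,4)×C(8,2)/C(16,6)
= 70×28/8008 = 35/143

P(X=4) = 35/143 ≈ 24.48%


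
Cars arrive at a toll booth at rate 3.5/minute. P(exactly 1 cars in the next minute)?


Poisson(λ=3.5): P(X=1) = e^(-λ)×λ^k/k!
= e^(-3.5) × 3.5^1 / 1!
≈ 0.03019738342 × 3.5 / 1 ≈ 0.105691

P(X=1) ≈ 0.105691 ≈ 10.57%


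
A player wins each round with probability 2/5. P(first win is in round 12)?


Geometric: P(X=12) = (1-p)^(k-1)×p = (3/5)^11×2/5 = 354294/244140625

P(X=12) = 354294/244140625 ≈ 0.15%


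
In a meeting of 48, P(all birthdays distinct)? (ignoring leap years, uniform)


P(all different) = Π(365-i)/365 for i=0..47
= (365/365)×(364/365)×...×(318/365)
= 0.039402

P ≈ 0.0394 ≈ 3.94%


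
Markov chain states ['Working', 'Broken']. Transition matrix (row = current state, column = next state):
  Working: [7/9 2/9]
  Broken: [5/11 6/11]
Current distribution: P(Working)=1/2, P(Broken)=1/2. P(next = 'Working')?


P(next=Working) = Σᵢ P(now=i)×P(i→Working)
= 1/2×7/9 + 1/2×5/11
= 7/18 + 5/22 = 61/99

P = 61/99 ≈ 0.6162


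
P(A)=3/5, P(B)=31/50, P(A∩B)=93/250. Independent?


P(A)×P(B) = 93/250
P(A∩B) = 93/250
Equal ✓ → Independent

Yes, independent


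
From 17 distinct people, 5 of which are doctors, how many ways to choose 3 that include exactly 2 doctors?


Choose 2 of the 5 doctors and 1 of the other 12 people:
C(5,2)×C(12,1) = 10×12 = 120

120


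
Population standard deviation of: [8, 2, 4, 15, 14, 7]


Mean = 50/6 = 25/3
  (8-25/3)²=1/9
  (2-25/3)²=361/9
  (4-25/3)²=169/9
  (15-25/3)²=400/9
  (14-25/3)²=289/9
  (7-25/3)²=16/9
Σ(x-μ)² = 412/3
σ² = (412/3)/6 = 206/9

σ = √(206/9) ≈ 4.7842


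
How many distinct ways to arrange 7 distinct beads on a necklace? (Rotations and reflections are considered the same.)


Free circular arrangements: rotations and reflections both identified.
(n-1)!/2 = 6!/2 = 720/2 = 360

360


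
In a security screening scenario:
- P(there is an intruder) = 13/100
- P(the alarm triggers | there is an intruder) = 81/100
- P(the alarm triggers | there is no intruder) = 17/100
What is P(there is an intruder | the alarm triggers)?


Using Bayes' theorem:
P(A|B) = P(B|A)·P(A) / P(B)

P(the alarm triggers) = 81/100 × 13/100 + 17/100 × 87/100
= 1053/10000 + 1479/10000 = 633/2500

P(there is an intruder|the alarm triggers) = (1053/10000) / (633/2500) = 351/844

P(there is an intruder|the alarm triggers) = 351/844 ≈ 41.59%


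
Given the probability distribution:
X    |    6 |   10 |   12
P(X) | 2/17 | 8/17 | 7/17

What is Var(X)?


E[X] = 176/17
E[X²] = 1880/17
Var(X) = E[X²] - (E[X])² = 1880/17 - 30976/289 = 984/289

Var(X) = 984/289 ≈ 3.4048


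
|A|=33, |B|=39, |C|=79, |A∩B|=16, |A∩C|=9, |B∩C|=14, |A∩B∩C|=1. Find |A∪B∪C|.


|A∪B∪C| = 33+39+79-16-9-14+1 = 113

|A∪B∪C| = 113


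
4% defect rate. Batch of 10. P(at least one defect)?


P(all good) = (24/25)^10 = 63403380965376/95367431640625
P(≥1 defect) = 31964050675249/95367431640625

P = 31964050675249/95367431640625 ≈ 33.52%


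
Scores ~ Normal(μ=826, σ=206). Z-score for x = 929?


z = (x - μ)/σ = (929 - 826)/206 = 0.5

z = 0.5


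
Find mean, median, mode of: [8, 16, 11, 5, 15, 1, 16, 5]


Sorted: [1, 5, 5, 8, 11, 15, 16, 16]
Mean = 77/8
Median = 19/2
Freq: {8: 1, 16: 2, 11: 1, 5: 2, 15: 1, 1: 1}
Mode: [5, 16]

Mean=77/8, Median=19/2, Mode=[5, 16]


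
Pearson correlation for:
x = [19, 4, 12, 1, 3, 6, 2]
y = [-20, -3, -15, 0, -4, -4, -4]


n=7, Σx=47, Σy=-50, Σxy=-616, Σx²=571, Σy²=682
r = (7×(-616) - 47×(-50))/√((7×571 - 47²)(7×682 - (-50)²))
= -1962/√(1788×2274) = -1962/√4065912 ≈ -1962/2016.4107 ≈ -0.9730

r ≈ -0.9730


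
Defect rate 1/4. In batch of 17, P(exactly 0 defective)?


Binomial: P(X=0) = C(17,0)×p^0×(1-p)^17
= 1 × 1 × 129140163/17179869184 = 129140163/17179869184

P(X=0) = 129140163/17179869184 ≈ 0.75%


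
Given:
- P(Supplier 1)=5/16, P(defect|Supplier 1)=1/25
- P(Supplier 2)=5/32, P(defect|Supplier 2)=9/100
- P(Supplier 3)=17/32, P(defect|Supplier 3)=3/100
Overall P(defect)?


P(B) = Σ P(B|Aᵢ)×P(Aᵢ)
  1/25×5/16 = 1/80
  9/100×5/32 = 9/640
  3/100×17/32 = 51/3200
Sum = 17/400

P(defect) = 17/400 ≈ 4.25%


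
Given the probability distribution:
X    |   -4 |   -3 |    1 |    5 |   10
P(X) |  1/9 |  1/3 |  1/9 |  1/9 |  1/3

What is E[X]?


E[X] = Σ x·P(X=x)
= (-4)×(1/9) + (-3)×(1/3) + (1)×(1/9) + (5)×(1/9) + (10)×(1/3)
= 23/9

E[X] = 23/9


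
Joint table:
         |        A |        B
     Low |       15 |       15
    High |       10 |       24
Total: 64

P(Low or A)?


P(Low∨A) = P(Low) + P(A) - P(Low∧A)
= (30 + 25 - 15)/64 = 40/64 = 5/8

P = 5/8 ≈ 62.50%


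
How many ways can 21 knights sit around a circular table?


Circular arrangements of 21 distinct objects: fix one position to break rotational symmetry.
(n-1)! = 20! = 2432902008176640000

2432902008176640000


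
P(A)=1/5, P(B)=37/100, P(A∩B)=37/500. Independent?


P(A)×P(B) = 37/500
P(A∩B) = 37/500
Equal ✓ → Independent

Yes, independent


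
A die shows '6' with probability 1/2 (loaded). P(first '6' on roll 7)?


Geometric: P(X=7) = (1-p)^(k-1)×p = (1/2)^6×1/2 = 1/128

P(X=7) = 1/128 ≈ 0.78%


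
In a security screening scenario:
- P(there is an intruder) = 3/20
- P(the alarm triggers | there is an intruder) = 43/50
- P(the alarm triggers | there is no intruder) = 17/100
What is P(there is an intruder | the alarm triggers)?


Using Bayes' theorem:
P(A|B) = P(B|A)·P(A) / P(B)

P(the alarm triggers) = 43/50 × 3/20 + 17/100 × 17/20
= 129/1000 + 289/2000 = 547/2000

P(there is an intruder|the alarm triggers) = (129/1000) / (547/2000) = 258/547

P(there is an intruder|the alarm triggers) = 258/547 ≈ 47.17%


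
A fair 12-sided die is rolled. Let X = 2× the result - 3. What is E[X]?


E[die] = (1+12)/2 = 13/2
E[X] = 2×13/2 - 3 = 10

E[X] = 10


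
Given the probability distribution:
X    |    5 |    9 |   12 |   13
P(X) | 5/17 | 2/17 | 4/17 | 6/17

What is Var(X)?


E[X] = 169/17
E[X²] = 1877/17
Var(X) = E[X²] - (E[X])² = 1877/17 - 28561/289 = 3348/289

Var(X) = 3348/289 ≈ 11.5848


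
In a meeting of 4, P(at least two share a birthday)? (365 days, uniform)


P(all different) = Π(365-i)/365 for i=0..3
= 0.983644
P(match) = 1 - 0.983644 = 0.016356

P ≈ 0.0164 ≈ 1.64%


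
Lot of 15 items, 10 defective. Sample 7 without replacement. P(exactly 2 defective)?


Hypergeometric: C(10,2)×C(5,5)/C(15,7)
= 45×1/6435 = 1/143

P(X=2) = 1/143 ≈ 0.70%


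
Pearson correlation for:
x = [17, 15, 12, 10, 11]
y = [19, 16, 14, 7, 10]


n=5, Σx=65, Σy=66, Σxy=911, Σx²=879, Σy²=962
r = (5×911 - 65×66)/√((5×879 - 65²)(5×962 - 66²))
= 265/√(170×454) = 265/√77180 ≈ 265/277.8129 ≈ 0.9539

r ≈ 0.9539


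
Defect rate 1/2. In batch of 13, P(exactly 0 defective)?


Binomial: P(X=0) = C(13,0)×p^0×(1-p)^13
= 1 × 1 × 1/8192 = 1/8192

P(X=0) = 1/8192 ≈ 0.01%


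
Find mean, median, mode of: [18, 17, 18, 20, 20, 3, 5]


Sorted: [3, 5, 17, 18, 18, 20, 20]
Mean = 101/7
Median = 18
Freq: {18: 2, 17: 1, 20: 2, 3: 1, 5: 1}
Mode: [18, 20]

Mean=101/7, Median=18, Mode=[18, 20]


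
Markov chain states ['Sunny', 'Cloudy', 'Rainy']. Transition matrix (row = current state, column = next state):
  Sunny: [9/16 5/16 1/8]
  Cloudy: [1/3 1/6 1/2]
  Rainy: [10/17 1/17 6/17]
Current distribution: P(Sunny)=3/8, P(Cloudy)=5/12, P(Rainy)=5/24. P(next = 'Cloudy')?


P(next=Cloudy) = Σᵢ P(now=i)×P(i→Cloudy)
= 3/8×5/16 + 5/12×1/6 + 5/24×1/17
= 15/128 + 5/72 + 5/408 = 3895/19584

P = 3895/19584 ≈ 0.1989
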